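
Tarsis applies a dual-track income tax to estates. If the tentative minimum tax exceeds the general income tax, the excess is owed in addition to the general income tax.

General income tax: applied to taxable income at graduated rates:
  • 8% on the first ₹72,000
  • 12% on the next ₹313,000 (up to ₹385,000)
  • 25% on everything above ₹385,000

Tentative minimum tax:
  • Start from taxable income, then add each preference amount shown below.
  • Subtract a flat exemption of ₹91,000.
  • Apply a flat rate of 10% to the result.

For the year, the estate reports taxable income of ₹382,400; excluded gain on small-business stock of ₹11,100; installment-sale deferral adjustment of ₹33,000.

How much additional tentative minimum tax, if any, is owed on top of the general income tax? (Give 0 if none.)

Tentative minimum tax:
  Adjusted income: ₹382,400 + ₹11,100 + ₹33,000 = ₹426,500
  Less exemption ₹91,000 → base ₹335,500
  ₹335,500 × 10% = ₹33,550

General income tax:
  ₹72,000 × 8% = ₹5,760
  ₹310,400 × 12% = ₹37,248
  → ₹43,008

₹33,550 ≤ ₹43,008, so no add-on is due.

₹0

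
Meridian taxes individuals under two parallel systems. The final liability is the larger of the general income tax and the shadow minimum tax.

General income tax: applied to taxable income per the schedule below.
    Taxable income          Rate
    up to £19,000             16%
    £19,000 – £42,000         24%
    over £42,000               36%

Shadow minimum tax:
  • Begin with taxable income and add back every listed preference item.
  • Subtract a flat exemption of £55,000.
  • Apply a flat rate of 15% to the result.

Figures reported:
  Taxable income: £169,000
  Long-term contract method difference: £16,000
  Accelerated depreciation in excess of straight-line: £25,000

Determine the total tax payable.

Shadow minimum tax:
  Adjusted income: £169,000 + £16,000 + £25,000 = £210,000
  Less exemption £55,000 → base £155,000
  £155,000 × 15% = £23,250

General income tax:
  £19,000 × 16% = £3,040
  £23,000 × 24% = £5,520
  £127,000 × 36% = £45,720
  → £54,280

£54,280 > £23,250, so the general income tax governs.

£54,280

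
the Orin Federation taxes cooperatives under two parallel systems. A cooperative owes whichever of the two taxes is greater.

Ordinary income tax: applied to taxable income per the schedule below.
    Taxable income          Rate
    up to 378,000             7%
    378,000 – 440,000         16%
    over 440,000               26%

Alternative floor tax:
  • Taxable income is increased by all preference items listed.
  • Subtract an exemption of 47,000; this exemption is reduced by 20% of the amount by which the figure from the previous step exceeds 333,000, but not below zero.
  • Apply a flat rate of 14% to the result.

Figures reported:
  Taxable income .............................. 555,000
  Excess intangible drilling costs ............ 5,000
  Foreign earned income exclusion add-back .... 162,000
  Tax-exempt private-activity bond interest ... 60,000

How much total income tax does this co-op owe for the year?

109,480

Alternative floor tax:
  Adjusted income: 555,000 + 5,000 + 162,000 + 60,000 = 782,000
  Exemption: 20% × (782,000 − 333,000) = 89,800 ≥ 47,000, so the exemption is fully phased out
  Base: 782,000 − 0 = 782,000
  782,000 × 14% = 109,480

Ordinary income tax:
  378,000 × 7% = 26,460
  62,000 × 16% = 9,920
  115,000 × 26% = 29,900
  → 66,280

109,480 > 66,280, so the alternative floor tax is the binding amount.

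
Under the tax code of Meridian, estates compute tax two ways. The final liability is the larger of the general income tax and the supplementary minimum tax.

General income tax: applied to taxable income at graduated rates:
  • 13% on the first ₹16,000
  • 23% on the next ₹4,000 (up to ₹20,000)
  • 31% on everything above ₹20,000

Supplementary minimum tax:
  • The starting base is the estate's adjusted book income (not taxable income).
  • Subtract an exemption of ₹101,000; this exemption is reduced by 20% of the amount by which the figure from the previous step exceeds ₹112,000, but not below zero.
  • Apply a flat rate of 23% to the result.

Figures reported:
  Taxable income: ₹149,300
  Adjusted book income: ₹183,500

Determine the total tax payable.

General income tax:
  ₹16,000 × 13% = ₹2,080
  ₹4,000 × 23% = ₹920
  ₹129,300 × 31% = ₹40,083
  → ₹43,083

Supplementary minimum tax:
  Base (adjusted book income): ₹183,500
  Exemption: ₹101,000 − 20% × (₹183,500 − ₹112,000) = ₹101,000 − ₹14,300 = ₹86,700
  Base: ₹183,500 − ₹86,700 = ₹96,800
  ₹96,800 × 23% = ₹22,264

₹43,083 > ₹22,264, so the general income tax governs.

₹43,083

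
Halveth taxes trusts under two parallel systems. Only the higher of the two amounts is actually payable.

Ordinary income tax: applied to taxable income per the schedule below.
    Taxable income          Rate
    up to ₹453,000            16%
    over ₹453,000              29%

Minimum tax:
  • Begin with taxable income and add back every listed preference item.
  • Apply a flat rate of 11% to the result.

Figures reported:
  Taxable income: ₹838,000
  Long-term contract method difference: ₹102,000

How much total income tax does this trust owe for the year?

Ordinary income tax:
  ₹453,000 × 16% = ₹72,480
  ₹385,000 × 29% = ₹111,650
  → ₹184,130

Minimum tax:
  Adjusted income: ₹838,000 + ₹102,000 = ₹940,000
  ₹940,000 × 11% = ₹103,400

₹184,130 > ₹103,400, so the ordinary income tax governs.

₹184,130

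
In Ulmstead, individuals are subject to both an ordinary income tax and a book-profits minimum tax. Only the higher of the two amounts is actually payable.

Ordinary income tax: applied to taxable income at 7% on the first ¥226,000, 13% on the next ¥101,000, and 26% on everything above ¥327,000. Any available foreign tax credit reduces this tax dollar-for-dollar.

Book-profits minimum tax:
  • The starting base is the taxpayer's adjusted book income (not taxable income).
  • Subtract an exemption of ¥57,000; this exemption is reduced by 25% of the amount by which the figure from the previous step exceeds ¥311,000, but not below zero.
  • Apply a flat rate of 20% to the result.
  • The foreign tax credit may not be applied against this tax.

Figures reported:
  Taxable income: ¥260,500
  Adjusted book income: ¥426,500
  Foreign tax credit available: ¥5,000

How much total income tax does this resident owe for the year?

Book-profits minimum tax:
  Base (adjusted book income): ¥426,500
  Exemption: ¥57,000 − 25% × (¥426,500 − ¥311,000) = ¥57,000 − ¥28,875 = ¥28,125
  Base: ¥426,500 − ¥28,125 = ¥398,375
  ¥398,375 × 20% = ¥79,675

Ordinary income tax:
  ¥226,000 × 7% = ¥15,820
  ¥34,500 × 13% = ¥4,485
  → ¥20,305
  Less foreign tax credit ¥5,000 → ¥15,305

¥79,675 > ¥15,305, so the book-profits minimum tax is the binding amount.

¥79,675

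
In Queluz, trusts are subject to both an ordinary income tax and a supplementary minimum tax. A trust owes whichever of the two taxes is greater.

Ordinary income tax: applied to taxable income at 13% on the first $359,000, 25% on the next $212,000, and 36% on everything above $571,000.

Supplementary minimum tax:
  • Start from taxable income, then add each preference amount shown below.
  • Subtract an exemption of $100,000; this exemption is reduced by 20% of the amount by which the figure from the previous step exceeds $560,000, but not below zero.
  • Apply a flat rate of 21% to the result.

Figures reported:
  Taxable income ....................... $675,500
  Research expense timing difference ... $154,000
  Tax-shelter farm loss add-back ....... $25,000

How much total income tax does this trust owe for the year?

$170,814

Ordinary income tax:
  $359,000 × 13% = $46,670
  $212,000 × 25% = $53,000
  $104,500 × 36% = $37,620
  → $137,290

Supplementary minimum tax:
  Adjusted income: $675,500 + $154,000 + $25,000 = $854,500
  Exemption: $100,000 − 20% × ($854,500 − $560,000) = $100,000 − $58,900 = $41,100
  Base: $854,500 − $41,100 = $813,400
  $813,400 × 21% = $170,814

$170,814 > $137,290, so the supplementary minimum tax is the binding amount.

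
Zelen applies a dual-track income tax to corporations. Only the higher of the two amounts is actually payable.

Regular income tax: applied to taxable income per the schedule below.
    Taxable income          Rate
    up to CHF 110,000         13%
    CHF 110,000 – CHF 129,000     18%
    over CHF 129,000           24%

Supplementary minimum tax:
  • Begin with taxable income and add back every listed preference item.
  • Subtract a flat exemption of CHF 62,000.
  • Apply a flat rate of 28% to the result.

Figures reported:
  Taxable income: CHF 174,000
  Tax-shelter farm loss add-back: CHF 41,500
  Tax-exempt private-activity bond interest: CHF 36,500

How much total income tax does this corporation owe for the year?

Supplementary minimum tax:
  Adjusted income: CHF 174,000 + CHF 41,500 + CHF 36,500 = CHF 252,000
  Less exemption CHF 62,000 → base CHF 190,000
  CHF 190,000 × 28% = CHF 53,200

Regular income tax:
  CHF 110,000 × 13% = CHF 14,300
  CHF 19,000 × 18% = CHF 3,420
  CHF 45,000 × 24% = CHF 10,800
  → CHF 28,520

CHF 53,200 > CHF 28,520, so the supplementary minimum tax is the binding amount.

CHF 53,200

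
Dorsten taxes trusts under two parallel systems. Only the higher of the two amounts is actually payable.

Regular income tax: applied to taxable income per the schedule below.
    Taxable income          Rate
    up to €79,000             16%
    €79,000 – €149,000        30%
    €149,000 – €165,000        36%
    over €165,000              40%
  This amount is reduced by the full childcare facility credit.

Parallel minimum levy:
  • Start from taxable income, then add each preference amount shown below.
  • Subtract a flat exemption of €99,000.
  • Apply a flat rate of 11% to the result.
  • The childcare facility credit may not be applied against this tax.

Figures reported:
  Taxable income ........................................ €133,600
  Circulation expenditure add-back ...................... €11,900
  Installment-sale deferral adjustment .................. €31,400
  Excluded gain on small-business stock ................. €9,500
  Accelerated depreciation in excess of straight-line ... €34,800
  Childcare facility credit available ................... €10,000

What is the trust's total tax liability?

€19,020

Regular income tax:
  €79,000 × 16% = €12,640
  €54,600 × 30% = €16,380
  → €29,020
  Less childcare facility credit €10,000 → €19,020

Parallel minimum levy:
  Adjusted income: €133,600 + €11,900 + €31,400 + €9,500 + €34,800 = €221,200
  Less exemption €99,000 → base €122,200
  €122,200 × 11% = €13,442

€19,020 > €13,442, so the regular income tax governs.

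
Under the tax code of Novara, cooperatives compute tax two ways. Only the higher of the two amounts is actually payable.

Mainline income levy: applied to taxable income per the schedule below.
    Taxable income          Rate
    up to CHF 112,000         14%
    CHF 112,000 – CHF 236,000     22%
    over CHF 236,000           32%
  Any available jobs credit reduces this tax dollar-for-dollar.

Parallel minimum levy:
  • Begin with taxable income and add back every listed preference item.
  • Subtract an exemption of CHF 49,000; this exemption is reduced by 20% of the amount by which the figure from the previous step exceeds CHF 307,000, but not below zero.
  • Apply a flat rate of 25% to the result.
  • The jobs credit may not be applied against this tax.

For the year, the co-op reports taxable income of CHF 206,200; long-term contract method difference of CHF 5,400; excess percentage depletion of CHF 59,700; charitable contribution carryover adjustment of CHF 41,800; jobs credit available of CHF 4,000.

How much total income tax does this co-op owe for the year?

Mainline income levy:
  CHF 112,000 × 14% = CHF 15,680
  CHF 94,200 × 22% = CHF 20,724
  → CHF 36,404
  Less jobs credit CHF 4,000 → CHF 32,404

Parallel minimum levy:
  Adjusted income: CHF 206,200 + CHF 5,400 + CHF 59,700 + CHF 41,800 = CHF 313,100
  Exemption: CHF 49,000 − 20% × (CHF 313,100 − CHF 307,000) = CHF 49,000 − CHF 1,220 = CHF 47,780
  Base: CHF 313,100 − CHF 47,780 = CHF 265,320
  CHF 265,320 × 25% = CHF 66,330

CHF 66,330 > CHF 32,404, so the parallel minimum levy is the binding amount.

CHF 66,330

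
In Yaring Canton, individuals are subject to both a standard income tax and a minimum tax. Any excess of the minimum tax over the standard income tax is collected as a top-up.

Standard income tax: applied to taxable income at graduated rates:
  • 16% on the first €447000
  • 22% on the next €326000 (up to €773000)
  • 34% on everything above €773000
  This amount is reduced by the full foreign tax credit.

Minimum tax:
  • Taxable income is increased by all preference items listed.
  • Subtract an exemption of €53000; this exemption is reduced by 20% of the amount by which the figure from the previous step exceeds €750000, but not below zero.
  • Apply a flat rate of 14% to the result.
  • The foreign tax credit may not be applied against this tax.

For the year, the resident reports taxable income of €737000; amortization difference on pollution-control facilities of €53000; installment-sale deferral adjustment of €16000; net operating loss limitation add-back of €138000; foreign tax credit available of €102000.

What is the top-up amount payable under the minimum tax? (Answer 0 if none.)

€96852

Minimum tax:
  Adjusted income: €737000 + €53000 + €16000 + €138000 = €944000
  Exemption: €53000 − 20% × (€944000 − €750000) = €53000 − €38800 = €14200
  Base: €944000 − €14200 = €929800
  €929800 × 14% = €130172

Standard income tax:
  €447000 × 16% = €71520
  €290000 × 22% = €63800
  → €135320
  Less foreign tax credit €102000 → €33320

Excess of minimum tax over standard income tax: €130172 − €33320 = €96852.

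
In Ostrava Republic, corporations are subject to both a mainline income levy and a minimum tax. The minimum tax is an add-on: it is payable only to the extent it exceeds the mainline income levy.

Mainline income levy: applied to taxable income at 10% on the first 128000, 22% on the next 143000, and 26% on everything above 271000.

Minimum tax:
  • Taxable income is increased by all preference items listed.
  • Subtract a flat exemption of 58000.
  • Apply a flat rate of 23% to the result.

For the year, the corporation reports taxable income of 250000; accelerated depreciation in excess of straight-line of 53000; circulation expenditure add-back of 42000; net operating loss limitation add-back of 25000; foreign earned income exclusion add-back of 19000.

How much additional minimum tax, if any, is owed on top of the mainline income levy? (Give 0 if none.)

Mainline income levy:
  128000 × 10% = 12800
  122000 × 22% = 26840
  → 39640

Minimum tax:
  Adjusted income: 250000 + 53000 + 42000 + 25000 + 19000 = 389000
  Less exemption 58000 → base 331000
  331000 × 23% = 76130

Excess of minimum tax over mainline income levy: 76130 − 39640 = 36490.

36490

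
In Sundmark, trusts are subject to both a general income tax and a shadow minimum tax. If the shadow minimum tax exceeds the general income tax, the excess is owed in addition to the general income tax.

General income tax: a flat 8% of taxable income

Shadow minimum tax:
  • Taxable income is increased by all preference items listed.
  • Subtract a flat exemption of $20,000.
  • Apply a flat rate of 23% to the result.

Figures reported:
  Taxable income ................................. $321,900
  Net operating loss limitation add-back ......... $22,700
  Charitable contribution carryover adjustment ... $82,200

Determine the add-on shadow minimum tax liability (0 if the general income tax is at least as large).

$67,812

General income tax:
  $321,900 × 8% = $25,752

Shadow minimum tax:
  Adjusted income: $321,900 + $22,700 + $82,200 = $426,800
  Less exemption $20,000 → base $406,800
  $406,800 × 23% = $93,564

Excess of shadow minimum tax over general income tax: $93,564 − $25,752 = $67,812.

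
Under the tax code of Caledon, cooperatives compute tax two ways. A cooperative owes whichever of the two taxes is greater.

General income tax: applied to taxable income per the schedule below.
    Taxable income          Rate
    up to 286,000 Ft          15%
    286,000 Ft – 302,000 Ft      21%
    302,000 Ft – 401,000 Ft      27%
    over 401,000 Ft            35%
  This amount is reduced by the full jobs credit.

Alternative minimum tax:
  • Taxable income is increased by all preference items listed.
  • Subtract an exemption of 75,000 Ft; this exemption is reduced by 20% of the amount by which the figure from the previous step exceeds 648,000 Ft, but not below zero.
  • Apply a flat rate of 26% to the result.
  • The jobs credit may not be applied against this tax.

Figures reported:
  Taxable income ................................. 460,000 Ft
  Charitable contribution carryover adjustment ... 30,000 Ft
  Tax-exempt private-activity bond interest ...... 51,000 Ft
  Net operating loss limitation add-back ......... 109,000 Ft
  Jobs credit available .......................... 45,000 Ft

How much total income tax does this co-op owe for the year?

General income tax:
  286,000 Ft × 15% = 42,900 Ft
  16,000 Ft × 21% = 3,360 Ft
  99,000 Ft × 27% = 26,730 Ft
  59,000 Ft × 35% = 20,650 Ft
  → 93,640 Ft
  Less jobs credit 45,000 Ft → 48,640 Ft

Alternative minimum tax:
  Adjusted income: 460,000 Ft + 30,000 Ft + 51,000 Ft + 109,000 Ft = 650,000 Ft
  Exemption: 75,000 Ft − 20% × (650,000 Ft − 648,000 Ft) = 75,000 Ft − 400 Ft = 74,600 Ft
  Base: 650,000 Ft − 74,600 Ft = 575,400 Ft
  575,400 Ft × 26% = 149,604 Ft

149,604 Ft > 48,640 Ft, so the alternative minimum tax is the binding amount.

149,604 Ft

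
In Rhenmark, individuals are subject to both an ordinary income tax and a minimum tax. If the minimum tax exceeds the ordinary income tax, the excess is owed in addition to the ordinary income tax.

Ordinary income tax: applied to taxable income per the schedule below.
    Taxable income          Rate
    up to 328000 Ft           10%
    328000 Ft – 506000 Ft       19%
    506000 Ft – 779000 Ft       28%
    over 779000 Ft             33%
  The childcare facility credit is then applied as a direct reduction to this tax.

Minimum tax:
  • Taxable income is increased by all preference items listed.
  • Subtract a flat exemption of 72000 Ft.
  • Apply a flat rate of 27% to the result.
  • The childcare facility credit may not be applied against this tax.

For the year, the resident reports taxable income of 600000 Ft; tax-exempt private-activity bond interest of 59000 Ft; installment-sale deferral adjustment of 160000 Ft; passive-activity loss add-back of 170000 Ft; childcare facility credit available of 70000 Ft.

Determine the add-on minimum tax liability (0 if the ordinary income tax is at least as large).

224650 Ft

Ordinary income tax:
  328000 Ft × 10% = 32800 Ft
  178000 Ft × 19% = 33820 Ft
  94000 Ft × 28% = 26320 Ft
  → 92940 Ft
  Less childcare facility credit 70000 Ft → 22940 Ft

Minimum tax:
  Adjusted income: 600000 Ft + 59000 Ft + 160000 Ft + 170000 Ft = 989000 Ft
  Less exemption 72000 Ft → base 917000 Ft
  917000 Ft × 27% = 247590 Ft

Excess of minimum tax over ordinary income tax: 247590 Ft − 22940 Ft = 224650 Ft.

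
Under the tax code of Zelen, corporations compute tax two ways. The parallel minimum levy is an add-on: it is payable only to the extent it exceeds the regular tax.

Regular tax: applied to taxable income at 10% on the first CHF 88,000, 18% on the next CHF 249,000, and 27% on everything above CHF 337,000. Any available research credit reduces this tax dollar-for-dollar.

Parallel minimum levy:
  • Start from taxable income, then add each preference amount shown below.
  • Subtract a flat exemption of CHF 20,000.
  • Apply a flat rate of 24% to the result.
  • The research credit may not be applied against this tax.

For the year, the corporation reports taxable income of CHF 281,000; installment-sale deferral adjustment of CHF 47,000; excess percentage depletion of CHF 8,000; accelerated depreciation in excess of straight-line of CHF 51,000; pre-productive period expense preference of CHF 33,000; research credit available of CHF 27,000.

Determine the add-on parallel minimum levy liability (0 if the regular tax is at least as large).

CHF 79,460

Parallel minimum levy:
  Adjusted income: CHF 281,000 + CHF 47,000 + CHF 8,000 + CHF 51,000 + CHF 33,000 = CHF 420,000
  Less exemption CHF 20,000 → base CHF 400,000
  CHF 400,000 × 24% = CHF 96,000

Regular tax:
  CHF 88,000 × 10% = CHF 8,800
  CHF 193,000 × 18% = CHF 34,740
  → CHF 43,540
  Less research credit CHF 27,000 → CHF 16,540

Excess of parallel minimum levy over regular tax: CHF 96,000 − CHF 16,540 = CHF 79,460.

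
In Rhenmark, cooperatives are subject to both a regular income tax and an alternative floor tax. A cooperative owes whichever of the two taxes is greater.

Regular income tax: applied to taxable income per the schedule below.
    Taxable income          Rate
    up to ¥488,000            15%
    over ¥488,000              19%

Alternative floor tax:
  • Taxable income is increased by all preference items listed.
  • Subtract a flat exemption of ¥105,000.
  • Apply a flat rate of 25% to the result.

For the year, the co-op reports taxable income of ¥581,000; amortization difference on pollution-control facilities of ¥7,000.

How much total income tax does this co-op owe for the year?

¥120,750

Regular income tax:
  ¥488,000 × 15% = ¥73,200
  ¥93,000 × 19% = ¥17,670
  → ¥90,870

Alternative floor tax:
  Adjusted income: ¥581,000 + ¥7,000 = ¥588,000
  Less exemption ¥105,000 → base ¥483,000
  ¥483,000 × 25% = ¥120,750

¥120,750 > ¥90,870, so the alternative floor tax is the binding amount.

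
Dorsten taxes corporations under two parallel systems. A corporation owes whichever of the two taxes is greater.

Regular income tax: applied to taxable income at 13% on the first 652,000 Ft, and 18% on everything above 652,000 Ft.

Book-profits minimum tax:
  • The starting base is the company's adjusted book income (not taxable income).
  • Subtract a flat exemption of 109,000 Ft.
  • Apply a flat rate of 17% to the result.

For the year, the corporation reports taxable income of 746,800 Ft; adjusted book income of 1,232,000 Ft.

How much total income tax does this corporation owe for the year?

Regular income tax:
  652,000 Ft × 13% = 84,760 Ft
  94,800 Ft × 18% = 17,064 Ft
  → 101,824 Ft

Book-profits minimum tax:
  Base (adjusted book income): 1,232,000 Ft
  Less exemption 109,000 Ft → base 1,123,000 Ft
  1,123,000 Ft × 17% = 190,910 Ft

190,910 Ft > 101,824 Ft, so the book-profits minimum tax is the binding amount.

190,910 Ft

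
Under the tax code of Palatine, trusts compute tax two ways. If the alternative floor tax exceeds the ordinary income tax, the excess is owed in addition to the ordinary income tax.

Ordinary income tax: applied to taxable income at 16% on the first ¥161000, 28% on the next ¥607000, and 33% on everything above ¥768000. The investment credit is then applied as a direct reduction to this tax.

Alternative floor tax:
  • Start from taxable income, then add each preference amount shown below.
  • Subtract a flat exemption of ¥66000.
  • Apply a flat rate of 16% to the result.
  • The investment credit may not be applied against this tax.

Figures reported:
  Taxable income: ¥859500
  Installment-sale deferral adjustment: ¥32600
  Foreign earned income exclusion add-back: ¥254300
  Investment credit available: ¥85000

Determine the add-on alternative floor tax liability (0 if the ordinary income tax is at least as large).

Ordinary income tax:
  ¥161000 × 16% = ¥25760
  ¥607000 × 28% = ¥169960
  ¥91500 × 33% = ¥30195
  → ¥225915
  Less investment credit ¥85000 → ¥140915

Alternative floor tax:
  Adjusted income: ¥859500 + ¥32600 + ¥254300 = ¥1146400
  Less exemption ¥66000 → base ¥1080400
  ¥1080400 × 16% = ¥172864

Excess of alternative floor tax over ordinary income tax: ¥172864 − ¥140915 = ¥31949.

¥31949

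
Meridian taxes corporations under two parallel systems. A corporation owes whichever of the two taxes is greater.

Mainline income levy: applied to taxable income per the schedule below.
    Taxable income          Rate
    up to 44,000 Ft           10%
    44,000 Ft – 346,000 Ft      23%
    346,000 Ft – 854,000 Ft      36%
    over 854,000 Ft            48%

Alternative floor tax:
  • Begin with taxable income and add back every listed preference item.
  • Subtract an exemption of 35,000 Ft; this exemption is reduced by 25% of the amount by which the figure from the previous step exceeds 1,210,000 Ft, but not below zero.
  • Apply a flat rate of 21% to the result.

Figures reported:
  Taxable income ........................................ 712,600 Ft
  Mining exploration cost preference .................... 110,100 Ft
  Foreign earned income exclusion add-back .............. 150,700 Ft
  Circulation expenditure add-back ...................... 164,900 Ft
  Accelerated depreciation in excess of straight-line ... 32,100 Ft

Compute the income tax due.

Alternative floor tax:
  Adjusted income: 712,600 Ft + 110,100 Ft + 150,700 Ft + 164,900 Ft + 32,100 Ft = 1,170,400 Ft
  Exemption: 1,170,400 Ft ≤ 1,210,000 Ft, so full 35,000 Ft applies
  Base: 1,170,400 Ft − 35,000 Ft = 1,135,400 Ft
  1,135,400 Ft × 21% = 238,434 Ft

Mainline income levy:
  44,000 Ft × 10% = 4,400 Ft
  302,000 Ft × 23% = 69,460 Ft
  366,600 Ft × 36% = 131,976 Ft
  → 205,836 Ft

238,434 Ft > 205,836 Ft, so the alternative floor tax is the binding amount.

238,434 Ft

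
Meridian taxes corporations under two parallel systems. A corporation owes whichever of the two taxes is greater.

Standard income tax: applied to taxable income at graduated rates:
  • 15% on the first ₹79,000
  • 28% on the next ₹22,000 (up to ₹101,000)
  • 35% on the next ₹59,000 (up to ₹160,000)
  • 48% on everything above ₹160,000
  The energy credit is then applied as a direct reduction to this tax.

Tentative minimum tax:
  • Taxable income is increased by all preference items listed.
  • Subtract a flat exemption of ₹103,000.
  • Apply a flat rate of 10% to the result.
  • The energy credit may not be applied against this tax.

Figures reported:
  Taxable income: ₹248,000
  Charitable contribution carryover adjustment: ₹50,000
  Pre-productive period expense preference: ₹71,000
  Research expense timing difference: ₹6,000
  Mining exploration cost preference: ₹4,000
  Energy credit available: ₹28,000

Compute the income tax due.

Standard income tax:
  ₹79,000 × 15% = ₹11,850
  ₹22,000 × 28% = ₹6,160
  ₹59,000 × 35% = ₹20,650
  ₹88,000 × 48% = ₹42,240
  → ₹80,900
  Less energy credit ₹28,000 → ₹52,900

Tentative minimum tax:
  Adjusted income: ₹248,000 + ₹50,000 + ₹71,000 + ₹6,000 + ₹4,000 = ₹379,000
  Less exemption ₹103,000 → base ₹276,000
  ₹276,000 × 10% = ₹27,600

₹52,900 > ₹27,600, so the standard income tax governs.

₹52,900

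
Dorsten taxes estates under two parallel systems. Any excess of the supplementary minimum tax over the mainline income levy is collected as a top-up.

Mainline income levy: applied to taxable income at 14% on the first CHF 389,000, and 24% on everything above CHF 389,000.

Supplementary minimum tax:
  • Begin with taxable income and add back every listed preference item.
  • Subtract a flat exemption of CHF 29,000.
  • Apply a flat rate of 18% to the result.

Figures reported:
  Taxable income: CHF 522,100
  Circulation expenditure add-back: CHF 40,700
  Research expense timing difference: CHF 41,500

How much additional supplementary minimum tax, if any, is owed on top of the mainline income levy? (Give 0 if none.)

Mainline income levy:
  CHF 389,000 × 14% = CHF 54,460
  CHF 133,100 × 24% = CHF 31,944
  → CHF 86,404

Supplementary minimum tax:
  Adjusted income: CHF 522,100 + CHF 40,700 + CHF 41,500 = CHF 604,300
  Less exemption CHF 29,000 → base CHF 575,300
  CHF 575,300 × 18% = CHF 103,554

Excess of supplementary minimum tax over mainline income levy: CHF 103,554 − CHF 86,404 = CHF 17,150.

CHF 17,150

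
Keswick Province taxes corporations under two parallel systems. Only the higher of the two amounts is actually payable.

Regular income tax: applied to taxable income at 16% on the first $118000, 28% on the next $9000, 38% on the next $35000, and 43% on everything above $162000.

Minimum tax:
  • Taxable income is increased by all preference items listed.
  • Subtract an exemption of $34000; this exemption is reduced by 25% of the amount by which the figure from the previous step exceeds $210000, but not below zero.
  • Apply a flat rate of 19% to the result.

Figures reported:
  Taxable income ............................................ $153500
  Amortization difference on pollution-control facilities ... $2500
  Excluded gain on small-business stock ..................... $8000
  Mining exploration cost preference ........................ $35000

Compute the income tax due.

Regular income tax:
  $118000 × 16% = $18880
  $9000 × 28% = $2520
  $26500 × 38% = $10070
  → $31470

Minimum tax:
  Adjusted income: $153500 + $2500 + $8000 + $35000 = $199000
  Exemption: $199000 ≤ $210000, so full $34000 applies
  Base: $199000 − $34000 = $165000
  $165000 × 19% = $31350

$31470 > $31350, so the regular income tax governs.

$31470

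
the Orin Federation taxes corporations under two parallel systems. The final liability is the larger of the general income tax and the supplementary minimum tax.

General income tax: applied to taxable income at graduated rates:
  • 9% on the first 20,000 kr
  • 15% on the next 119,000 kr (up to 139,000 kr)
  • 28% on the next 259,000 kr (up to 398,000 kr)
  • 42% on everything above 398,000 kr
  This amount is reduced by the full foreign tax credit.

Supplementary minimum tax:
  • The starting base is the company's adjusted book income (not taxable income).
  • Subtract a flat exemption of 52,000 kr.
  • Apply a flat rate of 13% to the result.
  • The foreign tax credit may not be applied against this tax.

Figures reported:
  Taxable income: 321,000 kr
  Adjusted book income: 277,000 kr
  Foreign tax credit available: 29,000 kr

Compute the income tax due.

Supplementary minimum tax:
  Base (adjusted book income): 277,000 kr
  Less exemption 52,000 kr → base 225,000 kr
  225,000 kr × 13% = 29,250 kr

General income tax:
  20,000 kr × 9% = 1,800 kr
  119,000 kr × 15% = 17,850 kr
  182,000 kr × 28% = 50,960 kr
  → 70,610 kr
  Less foreign tax credit 29,000 kr → 41,610 kr

41,610 kr > 29,250 kr, so the general income tax governs.

41,610 kr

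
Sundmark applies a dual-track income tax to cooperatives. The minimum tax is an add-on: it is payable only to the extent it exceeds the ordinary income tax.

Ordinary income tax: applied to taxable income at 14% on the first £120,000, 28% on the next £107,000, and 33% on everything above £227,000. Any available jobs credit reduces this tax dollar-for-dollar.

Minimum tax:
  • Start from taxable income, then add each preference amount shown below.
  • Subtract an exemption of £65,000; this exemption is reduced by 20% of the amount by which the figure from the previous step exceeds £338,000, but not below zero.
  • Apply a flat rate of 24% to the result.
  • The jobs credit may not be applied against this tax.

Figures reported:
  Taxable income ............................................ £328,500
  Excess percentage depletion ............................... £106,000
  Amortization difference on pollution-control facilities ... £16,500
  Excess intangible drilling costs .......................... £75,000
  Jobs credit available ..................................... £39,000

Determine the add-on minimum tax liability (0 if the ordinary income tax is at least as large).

Ordinary income tax:
  £120,000 × 14% = £16,800
  £107,000 × 28% = £29,960
  £101,500 × 33% = £33,495
  → £80,255
  Less jobs credit £39,000 → £41,255

Minimum tax:
  Adjusted income: £328,500 + £106,000 + £16,500 + £75,000 = £526,000
  Exemption: £65,000 − 20% × (£526,000 − £338,000) = £65,000 − £37,600 = £27,400
  Base: £526,000 − £27,400 = £498,600
  £498,600 × 24% = £119,664

Excess of minimum tax over ordinary income tax: £119,664 − £41,255 = £78,409.

£78,409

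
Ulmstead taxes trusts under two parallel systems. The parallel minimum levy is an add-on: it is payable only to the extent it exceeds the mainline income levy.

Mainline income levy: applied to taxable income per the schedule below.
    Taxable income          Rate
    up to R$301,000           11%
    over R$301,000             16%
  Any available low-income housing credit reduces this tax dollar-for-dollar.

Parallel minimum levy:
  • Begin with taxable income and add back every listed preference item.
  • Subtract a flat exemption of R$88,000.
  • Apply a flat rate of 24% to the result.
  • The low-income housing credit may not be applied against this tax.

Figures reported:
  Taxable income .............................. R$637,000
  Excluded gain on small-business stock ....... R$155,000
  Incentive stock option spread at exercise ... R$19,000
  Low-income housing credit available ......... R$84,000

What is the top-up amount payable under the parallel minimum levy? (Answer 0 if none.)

Parallel minimum levy:
  Adjusted income: R$637,000 + R$155,000 + R$19,000 = R$811,000
  Less exemption R$88,000 → base R$723,000
  R$723,000 × 24% = R$173,520

Mainline income levy:
  R$301,000 × 11% = R$33,110
  R$336,000 × 16% = R$53,760
  → R$86,870
  Less low-income housing credit R$84,000 → R$2,870

Excess of parallel minimum levy over mainline income levy: R$173,520 − R$2,870 = R$170,650.

R$170,650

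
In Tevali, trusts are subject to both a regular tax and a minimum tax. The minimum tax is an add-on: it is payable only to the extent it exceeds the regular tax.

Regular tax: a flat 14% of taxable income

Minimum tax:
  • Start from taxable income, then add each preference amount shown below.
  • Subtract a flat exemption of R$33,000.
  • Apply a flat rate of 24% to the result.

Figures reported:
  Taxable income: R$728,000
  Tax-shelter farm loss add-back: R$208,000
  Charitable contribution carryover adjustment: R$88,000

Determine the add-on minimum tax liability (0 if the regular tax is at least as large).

Regular tax:
  R$728,000 × 14% = R$101,920

Minimum tax:
  Adjusted income: R$728,000 + R$208,000 + R$88,000 = R$1,024,000
  Less exemption R$33,000 → base R$991,000
  R$991,000 × 24% = R$237,840

Excess of minimum tax over regular tax: R$237,840 − R$101,920 = R$135,920.

R$135,920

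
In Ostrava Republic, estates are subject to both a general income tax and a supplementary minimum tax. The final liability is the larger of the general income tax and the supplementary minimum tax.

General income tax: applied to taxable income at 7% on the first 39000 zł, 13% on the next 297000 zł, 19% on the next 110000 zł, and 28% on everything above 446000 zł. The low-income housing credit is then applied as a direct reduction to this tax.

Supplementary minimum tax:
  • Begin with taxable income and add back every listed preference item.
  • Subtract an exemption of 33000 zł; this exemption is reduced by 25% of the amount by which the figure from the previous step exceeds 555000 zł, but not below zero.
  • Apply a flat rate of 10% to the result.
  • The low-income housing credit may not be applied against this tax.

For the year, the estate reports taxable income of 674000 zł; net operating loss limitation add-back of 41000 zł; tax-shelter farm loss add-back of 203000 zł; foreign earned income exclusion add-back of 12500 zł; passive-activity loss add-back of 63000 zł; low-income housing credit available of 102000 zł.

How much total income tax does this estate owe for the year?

Supplementary minimum tax:
  Adjusted income: 674000 zł + 41000 zł + 203000 zł + 12500 zł + 63000 zł = 993500 zł
  Exemption: 25% × (993500 zł − 555000 zł) = 109625 zł ≥ 33000 zł, so the exemption is fully phased out
  Base: 993500 zł − 0 zł = 993500 zł
  993500 zł × 10% = 99350 zł

General income tax:
  39000 zł × 7% = 2730 zł
  297000 zł × 13% = 38610 zł
  110000 zł × 19% = 20900 zł
  228000 zł × 28% = 63840 zł
  → 126080 zł
  Less low-income housing credit 102000 zł → 24080 zł

99350 zł > 24080 zł, so the supplementary minimum tax is the binding amount.

99350 zł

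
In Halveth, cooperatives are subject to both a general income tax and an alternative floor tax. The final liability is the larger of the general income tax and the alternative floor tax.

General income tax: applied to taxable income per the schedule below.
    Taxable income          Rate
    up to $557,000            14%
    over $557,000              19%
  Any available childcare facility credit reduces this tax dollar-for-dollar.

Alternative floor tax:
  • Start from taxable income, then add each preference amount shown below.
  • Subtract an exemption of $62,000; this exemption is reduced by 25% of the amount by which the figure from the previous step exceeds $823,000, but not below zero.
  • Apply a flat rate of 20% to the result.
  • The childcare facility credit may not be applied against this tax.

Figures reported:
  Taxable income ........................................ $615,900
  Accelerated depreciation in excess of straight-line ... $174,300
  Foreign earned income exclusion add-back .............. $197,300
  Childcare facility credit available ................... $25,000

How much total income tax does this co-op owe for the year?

General income tax:
  $557,000 × 14% = $77,980
  $58,900 × 19% = $11,191
  → $89,171
  Less childcare facility credit $25,000 → $64,171

Alternative floor tax:
  Adjusted income: $615,900 + $174,300 + $197,300 = $987,500
  Exemption: $62,000 − 25% × ($987,500 − $823,000) = $62,000 − $41,125 = $20,875
  Base: $987,500 − $20,875 = $966,625
  $966,625 × 20% = $193,325

$193,325 > $64,171, so the alternative floor tax is the binding amount.

$193,325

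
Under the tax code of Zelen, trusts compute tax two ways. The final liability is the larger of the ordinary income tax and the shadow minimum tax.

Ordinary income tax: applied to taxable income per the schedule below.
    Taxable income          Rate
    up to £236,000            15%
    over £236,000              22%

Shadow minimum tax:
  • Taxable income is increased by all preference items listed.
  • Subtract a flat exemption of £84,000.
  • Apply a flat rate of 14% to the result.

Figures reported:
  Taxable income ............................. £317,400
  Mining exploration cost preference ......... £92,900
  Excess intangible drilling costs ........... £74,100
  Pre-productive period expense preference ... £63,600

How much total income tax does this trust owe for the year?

Shadow minimum tax:
  Adjusted income: £317,400 + £92,900 + £74,100 + £63,600 = £548,000
  Less exemption £84,000 → base £464,000
  £464,000 × 14% = £64,960

Ordinary income tax:
  £236,000 × 15% = £35,400
  £81,400 × 22% = £17,908
  → £53,308

£64,960 > £53,308, so the shadow minimum tax is the binding amount.

£64,960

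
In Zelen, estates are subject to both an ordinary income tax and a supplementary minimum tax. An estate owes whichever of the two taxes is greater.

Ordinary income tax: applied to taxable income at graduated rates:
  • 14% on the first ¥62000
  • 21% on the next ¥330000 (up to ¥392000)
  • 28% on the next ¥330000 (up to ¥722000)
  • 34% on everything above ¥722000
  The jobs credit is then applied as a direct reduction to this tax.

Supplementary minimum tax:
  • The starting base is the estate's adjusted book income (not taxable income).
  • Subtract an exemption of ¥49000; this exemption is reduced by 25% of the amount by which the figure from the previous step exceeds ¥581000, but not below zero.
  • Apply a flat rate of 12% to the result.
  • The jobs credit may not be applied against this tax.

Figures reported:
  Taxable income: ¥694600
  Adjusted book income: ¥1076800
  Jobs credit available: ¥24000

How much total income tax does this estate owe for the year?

¥138708

Ordinary income tax:
  ¥62000 × 14% = ¥8680
  ¥330000 × 21% = ¥69300
  ¥302600 × 28% = ¥84728
  → ¥162708
  Less jobs credit ¥24000 → ¥138708

Supplementary minimum tax:
  Base (adjusted book income): ¥1076800
  Exemption: 25% × (¥1076800 − ¥581000) = ¥123950 ≥ ¥49000, so the exemption is fully phased out
  Base: ¥1076800 − ¥0 = ¥1076800
  ¥1076800 × 12% = ¥129216

¥138708 > ¥129216, so the ordinary income tax governs.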